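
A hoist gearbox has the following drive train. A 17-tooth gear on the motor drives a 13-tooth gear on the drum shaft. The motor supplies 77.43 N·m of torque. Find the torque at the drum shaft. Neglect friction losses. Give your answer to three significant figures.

59.2 N·m

After the gear mesh (13/17): 77.43 × 0.76471 = 59.211 N·m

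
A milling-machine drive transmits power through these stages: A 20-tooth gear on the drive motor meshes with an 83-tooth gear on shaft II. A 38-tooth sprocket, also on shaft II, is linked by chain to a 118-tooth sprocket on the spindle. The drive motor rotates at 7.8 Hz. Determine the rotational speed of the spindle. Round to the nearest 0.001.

0.605 Hz

the drive motor → shaft II (gear mesh, 83/20): 7.8 ÷ 4.15 = 1.8795 Hz
shaft II → the spindle (chain, 118/38): 1.8795 ÷ 3.1053 = 0.60527 Hz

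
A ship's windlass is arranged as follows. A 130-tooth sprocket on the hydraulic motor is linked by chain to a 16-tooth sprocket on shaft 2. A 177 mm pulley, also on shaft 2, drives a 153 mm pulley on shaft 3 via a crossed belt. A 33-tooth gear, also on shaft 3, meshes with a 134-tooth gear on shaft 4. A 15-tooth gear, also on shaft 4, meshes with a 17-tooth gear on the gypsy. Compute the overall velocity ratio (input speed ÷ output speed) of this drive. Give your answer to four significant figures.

Each stage contributes driven/driver: chain 16/130 = 0.12308, belt 153/177 = 0.86441, gear mesh 134/33 = 4.0606, gear mesh 17/15 = 1.1333.
Overall: 0.12308 × 0.86441 × 4.0606 × 1.1333 = 0.4896.

0.4896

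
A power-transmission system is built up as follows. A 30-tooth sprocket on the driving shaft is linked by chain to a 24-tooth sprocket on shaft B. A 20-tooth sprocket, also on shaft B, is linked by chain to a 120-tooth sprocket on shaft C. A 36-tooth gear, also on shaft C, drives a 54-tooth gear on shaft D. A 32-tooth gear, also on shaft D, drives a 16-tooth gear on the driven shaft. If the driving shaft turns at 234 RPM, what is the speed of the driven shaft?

65 RPM

chain 24/30 = 0.8 → 234/0.8 = 292.5 RPM
chain 120/20 = 6 → 292.5/6 = 48.75 RPM
gear mesh 54/36 = 1.5 → 48.75/1.5 = 32.5 RPM
gear mesh 16/32 = 0.5 → 32.5/0.5 = 65 RPM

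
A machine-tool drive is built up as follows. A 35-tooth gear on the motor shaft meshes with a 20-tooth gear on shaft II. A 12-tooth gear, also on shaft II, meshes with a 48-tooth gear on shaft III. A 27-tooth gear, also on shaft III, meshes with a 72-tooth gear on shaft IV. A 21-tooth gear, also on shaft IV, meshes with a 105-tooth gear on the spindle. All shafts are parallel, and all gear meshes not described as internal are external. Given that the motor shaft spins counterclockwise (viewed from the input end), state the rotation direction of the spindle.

counterclockwise

the motor shaft → shaft II: external mesh, 1 reversal → CW.
shaft II → shaft III: external mesh, 1 reversal → CCW.
shaft III → shaft IV: external mesh, 1 reversal → CW.
shaft IV → the spindle: external mesh, 1 reversal → CCW.
4 reversals in total — an even number — so the spindle turns the same way as the motor shaft.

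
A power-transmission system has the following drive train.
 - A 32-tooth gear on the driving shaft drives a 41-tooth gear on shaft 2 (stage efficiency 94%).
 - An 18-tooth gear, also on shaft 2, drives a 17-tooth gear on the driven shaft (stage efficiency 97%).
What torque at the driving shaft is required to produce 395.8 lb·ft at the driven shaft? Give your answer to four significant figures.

Overall ratio R = 1.2812 × 0.94444 = 1.2101; overall efficiency η = 0.94 × 0.97 = 0.9118.
Input torque = output torque / (R × η) = 395.8 / (1.2101 × 0.9118) = 358.73 lb·ft.

358.7 lb·ft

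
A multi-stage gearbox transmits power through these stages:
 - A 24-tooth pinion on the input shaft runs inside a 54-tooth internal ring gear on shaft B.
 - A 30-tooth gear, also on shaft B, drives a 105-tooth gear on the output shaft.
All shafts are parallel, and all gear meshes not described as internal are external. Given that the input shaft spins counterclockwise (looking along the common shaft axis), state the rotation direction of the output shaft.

the input shaft → shaft B: internal mesh, same direction → CCW.
shaft B → the output shaft: external mesh, 1 reversal → CW.
1 reversal in total — an odd number — so the output shaft turns opposite to the input shaft.

clockwise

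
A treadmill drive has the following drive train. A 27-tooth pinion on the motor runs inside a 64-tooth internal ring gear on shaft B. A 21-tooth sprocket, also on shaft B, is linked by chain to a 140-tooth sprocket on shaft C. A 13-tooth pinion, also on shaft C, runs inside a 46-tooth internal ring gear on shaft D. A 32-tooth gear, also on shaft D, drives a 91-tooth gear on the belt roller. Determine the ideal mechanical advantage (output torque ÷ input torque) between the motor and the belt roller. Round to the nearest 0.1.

159.0

Each stage contributes driven/driver: internal gear 64/27 = 2.3704, chain 140/21 = 6.6667, internal gear 46/13 = 3.5385, gear mesh 91/32 = 2.8438.
Overall: 2.3704 × 6.6667 × 3.5385 × 2.8438 = 159.01.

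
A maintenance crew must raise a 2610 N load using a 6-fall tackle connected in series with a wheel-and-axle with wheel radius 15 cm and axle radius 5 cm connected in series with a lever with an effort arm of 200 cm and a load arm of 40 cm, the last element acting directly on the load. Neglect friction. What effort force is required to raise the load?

29 N

Block-and-tackle MA = number of supporting rope parts = 6.
Wheel-and-axle MA = R/r = 15/5 = 3.
Lever MA = effort arm / load arm = 200/40 = 5.
Combined ideal MA = 6 × 3 × 5 = 90.
Effort = load / MA = 2610 / 90 = 29 N.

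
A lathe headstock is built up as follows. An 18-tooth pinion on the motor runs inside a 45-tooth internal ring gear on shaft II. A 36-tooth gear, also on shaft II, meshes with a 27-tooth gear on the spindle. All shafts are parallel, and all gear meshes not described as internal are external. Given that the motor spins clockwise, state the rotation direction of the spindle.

the motor → shaft II: internal mesh, same direction → CW.
shaft II → the spindle: external mesh, 1 reversal → CCW.
1 reversal in total — an odd number — so the spindle turns opposite to the motor.

counterclockwise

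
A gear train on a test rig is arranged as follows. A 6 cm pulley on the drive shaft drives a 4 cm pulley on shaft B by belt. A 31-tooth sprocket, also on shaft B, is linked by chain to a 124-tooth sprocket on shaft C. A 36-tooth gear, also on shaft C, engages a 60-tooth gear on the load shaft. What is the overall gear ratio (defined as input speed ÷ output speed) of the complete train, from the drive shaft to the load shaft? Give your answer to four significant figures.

4.444

Each stage contributes driven/driver: belt 4/6 = 0.66667, chain 124/31 = 4, gear mesh 60/36 = 1.6667.
Overall: 0.66667 × 4 × 1.6667 = 4.4444.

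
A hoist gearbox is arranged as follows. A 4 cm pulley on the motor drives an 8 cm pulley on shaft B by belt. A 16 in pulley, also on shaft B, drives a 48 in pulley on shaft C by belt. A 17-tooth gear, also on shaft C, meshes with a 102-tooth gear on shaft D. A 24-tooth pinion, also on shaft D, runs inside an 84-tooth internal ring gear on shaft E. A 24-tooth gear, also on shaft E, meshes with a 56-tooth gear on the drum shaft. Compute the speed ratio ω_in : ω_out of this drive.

294

Each stage contributes driven/driver: belt 8/4 = 2, belt 48/16 = 3, gear mesh 102/17 = 6, internal gear 84/24 = 3.5, gear mesh 56/24 = 2.3333.
Overall: 2 × 3 × 6 × 3.5 × 2.3333 = 294.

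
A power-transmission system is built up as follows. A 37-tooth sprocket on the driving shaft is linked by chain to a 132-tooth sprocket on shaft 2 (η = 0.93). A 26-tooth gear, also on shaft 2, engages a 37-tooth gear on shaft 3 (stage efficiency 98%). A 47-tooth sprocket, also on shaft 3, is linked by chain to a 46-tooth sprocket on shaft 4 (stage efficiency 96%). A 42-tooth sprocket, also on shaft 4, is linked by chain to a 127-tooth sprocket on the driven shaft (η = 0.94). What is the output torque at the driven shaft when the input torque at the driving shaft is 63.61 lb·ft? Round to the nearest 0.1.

After the chain (132/37): 63.61 × 3.5676 × 0.93 = 211.05 lb·ft
After the gear mesh (37/26): 211.05 × 1.4231 × 0.98 = 294.33 lb·ft
After the chain (46/47): 294.33 × 0.97872 × 0.96 = 276.55 lb·ft
After the chain (127/42): 276.55 × 3.0238 × 0.94 = 786.05 lb·ft

786.0 lb·ft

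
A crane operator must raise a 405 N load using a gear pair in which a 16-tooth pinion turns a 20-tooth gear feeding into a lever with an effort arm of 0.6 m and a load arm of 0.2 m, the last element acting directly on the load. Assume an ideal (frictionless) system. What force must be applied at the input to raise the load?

Gear pair MA = 20/16 = 1.25.
Lever MA = effort arm / load arm = 0.6/0.2 = 3.
Combined ideal MA = 1.25 × 3 = 3.75.
Effort = load / MA = 405 / 3.75 = 108 N.

108 N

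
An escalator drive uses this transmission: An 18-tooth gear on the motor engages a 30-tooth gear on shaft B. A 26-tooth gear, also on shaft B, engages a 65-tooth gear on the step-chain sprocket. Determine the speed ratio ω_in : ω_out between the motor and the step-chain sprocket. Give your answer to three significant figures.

Each stage contributes driven/driver: gear mesh 30/18 = 1.6667, gear mesh 65/26 = 2.5.
Overall: 1.6667 × 2.5 = 4.1667.

4.17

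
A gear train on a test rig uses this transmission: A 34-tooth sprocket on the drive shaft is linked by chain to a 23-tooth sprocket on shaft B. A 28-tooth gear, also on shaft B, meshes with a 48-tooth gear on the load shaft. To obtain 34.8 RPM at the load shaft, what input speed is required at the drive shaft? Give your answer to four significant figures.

Overall ratio R = 0.67647 × 1.7143 = 1.1597.
Required input speed = output speed × R = 34.8 × 1.1597 = 40.356 RPM.

40.36 RPM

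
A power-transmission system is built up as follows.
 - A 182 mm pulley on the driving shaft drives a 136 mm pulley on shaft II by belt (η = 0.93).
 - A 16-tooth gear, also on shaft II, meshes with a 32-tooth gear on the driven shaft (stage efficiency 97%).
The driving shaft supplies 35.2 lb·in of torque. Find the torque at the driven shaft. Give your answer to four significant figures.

After the belt (136/182): 35.2 × 0.74725 × 0.93 = 24.462 lb·in
After the gear mesh (32/16): 24.462 × 2 × 0.97 = 47.456 lb·in

47.46 lb·in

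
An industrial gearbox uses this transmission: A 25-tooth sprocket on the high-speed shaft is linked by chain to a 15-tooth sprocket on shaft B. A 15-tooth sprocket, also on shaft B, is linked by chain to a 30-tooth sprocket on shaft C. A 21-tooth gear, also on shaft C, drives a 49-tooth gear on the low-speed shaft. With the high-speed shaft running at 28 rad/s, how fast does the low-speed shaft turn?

chain 15/25 = 0.6 → 28/0.6 = 46.667 rad/s
chain 30/15 = 2 → 46.667/2 = 23.333 rad/s
gear mesh 49/21 = 2.3333 → 23.333/2.3333 = 10 rad/s

10 rad/s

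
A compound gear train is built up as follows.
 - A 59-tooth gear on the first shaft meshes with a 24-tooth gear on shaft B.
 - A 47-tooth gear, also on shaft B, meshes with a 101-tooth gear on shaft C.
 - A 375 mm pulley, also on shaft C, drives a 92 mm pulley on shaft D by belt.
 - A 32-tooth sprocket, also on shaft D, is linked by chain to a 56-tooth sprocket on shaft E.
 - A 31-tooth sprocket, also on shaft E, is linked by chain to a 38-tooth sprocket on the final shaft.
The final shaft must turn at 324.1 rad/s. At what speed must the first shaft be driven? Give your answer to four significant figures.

Overall ratio R = 0.40678 × 2.1489 × 0.24533 × 1.75 × 1.2258 = 0.46004.
Required input speed = output speed × R = 324.1 × 0.46004 = 149.1 rad/s.

149.1 rad/s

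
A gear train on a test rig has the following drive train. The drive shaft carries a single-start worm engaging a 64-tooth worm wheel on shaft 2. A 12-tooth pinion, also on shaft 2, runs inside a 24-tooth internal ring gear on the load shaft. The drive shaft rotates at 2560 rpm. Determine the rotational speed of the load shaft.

20 rpm

Worm: ratio = 64/1 = 64, so shaft 2 turns at 2560 / 64 = 40 rpm.
Internal gear: ratio = 24/12 = 2, so the load shaft turns at 40 / 2 = 20 rpm.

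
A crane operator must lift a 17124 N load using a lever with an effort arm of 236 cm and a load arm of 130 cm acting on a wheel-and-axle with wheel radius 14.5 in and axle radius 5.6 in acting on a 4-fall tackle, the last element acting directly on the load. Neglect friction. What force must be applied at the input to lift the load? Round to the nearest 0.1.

Lever MA = effort arm / load arm = 236/130 = 1.8154.
Wheel-and-axle MA = R/r = 14.5/5.6 = 2.5893.
Block-and-tackle MA = number of supporting rope parts = 4.
Combined ideal MA = 1.8154 × 2.5893 × 4 = 18.802.
Effort = load / MA = 17124 / 18.802 = 910.74 N.

910.7 N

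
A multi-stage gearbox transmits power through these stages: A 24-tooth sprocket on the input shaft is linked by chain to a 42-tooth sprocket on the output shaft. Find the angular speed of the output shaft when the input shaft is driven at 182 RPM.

chain 42/24 = 1.75 → 182/1.75 = 104 RPM

104 RPM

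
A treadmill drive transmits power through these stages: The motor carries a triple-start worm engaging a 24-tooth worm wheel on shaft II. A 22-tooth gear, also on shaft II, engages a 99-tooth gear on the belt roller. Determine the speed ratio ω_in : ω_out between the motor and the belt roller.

36

Each stage contributes driven/driver: worm 24/3 = 8, gear mesh 99/22 = 4.5.
Overall: 8 × 4.5 = 36.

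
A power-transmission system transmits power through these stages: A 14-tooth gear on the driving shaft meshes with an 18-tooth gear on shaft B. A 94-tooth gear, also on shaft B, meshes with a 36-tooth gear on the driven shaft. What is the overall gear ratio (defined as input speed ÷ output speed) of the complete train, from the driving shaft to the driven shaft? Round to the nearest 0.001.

0.492

Each stage contributes driven/driver: gear mesh 18/14 = 1.2857, gear mesh 36/94 = 0.38298.
Overall: 1.2857 × 0.38298 = 0.4924.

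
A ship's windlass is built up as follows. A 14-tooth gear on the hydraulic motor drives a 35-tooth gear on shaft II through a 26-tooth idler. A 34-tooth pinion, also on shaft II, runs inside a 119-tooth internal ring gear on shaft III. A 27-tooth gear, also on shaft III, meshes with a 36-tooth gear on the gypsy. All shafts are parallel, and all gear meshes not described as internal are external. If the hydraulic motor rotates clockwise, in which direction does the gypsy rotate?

anticlockwise

the hydraulic motor → shaft II: driver → idler → driven is 2 external meshes, 2 reversals → CW.
shaft II → shaft III: internal mesh, same direction → CW.
shaft III → the gypsy: external mesh, 1 reversal → CCW.
3 reversals in total — an odd number — so the gypsy turns opposite to the hydraulic motor.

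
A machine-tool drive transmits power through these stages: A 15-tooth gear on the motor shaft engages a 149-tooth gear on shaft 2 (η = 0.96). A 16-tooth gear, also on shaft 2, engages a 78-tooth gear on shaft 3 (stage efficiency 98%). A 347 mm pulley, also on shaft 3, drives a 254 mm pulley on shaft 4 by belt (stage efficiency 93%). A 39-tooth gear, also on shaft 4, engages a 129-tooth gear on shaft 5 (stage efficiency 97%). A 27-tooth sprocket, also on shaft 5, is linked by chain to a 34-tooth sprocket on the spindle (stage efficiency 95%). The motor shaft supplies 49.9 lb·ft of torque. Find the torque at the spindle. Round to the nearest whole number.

gear mesh 149/15 = 9.9333 → τ = 49.9·9.9333·0.96 = 475.85 lb·ft
gear mesh 78/16 = 4.875 → τ = 475.85·4.875·0.98 = 2273.4 lb·ft
belt 254/347 = 0.73199 → τ = 2273.4·0.73199·0.93 = 1547.6 lb·ft
gear mesh 129/39 = 3.3077 → τ = 1547.6·3.3077·0.97 = 4965.4 lb·ft
chain 34/27 = 1.2593 → τ = 4965.4·1.2593·0.95 = 5940.1 lb·ft

5940 lb·ft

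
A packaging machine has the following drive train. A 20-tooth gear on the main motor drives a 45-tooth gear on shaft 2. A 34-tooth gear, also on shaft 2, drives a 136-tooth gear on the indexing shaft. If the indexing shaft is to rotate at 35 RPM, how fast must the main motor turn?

Overall ratio R = 2.25 × 4 = 9.
Required input speed = output speed × R = 35 × 9 = 315 RPM.

315 RPM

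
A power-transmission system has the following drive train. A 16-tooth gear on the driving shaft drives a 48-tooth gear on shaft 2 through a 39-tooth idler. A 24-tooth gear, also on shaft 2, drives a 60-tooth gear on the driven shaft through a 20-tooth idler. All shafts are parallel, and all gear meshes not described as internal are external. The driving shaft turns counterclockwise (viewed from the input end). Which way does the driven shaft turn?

counterclockwise

the driving shaft → shaft 2: driver → idler → driven is 2 external meshes, 2 reversals → CCW.
shaft 2 → the driven shaft: driver → idler → driven is 2 external meshes, 2 reversals → CCW.
4 reversals in total — an even number — so the driven shaft turns the same way as the driving shaft.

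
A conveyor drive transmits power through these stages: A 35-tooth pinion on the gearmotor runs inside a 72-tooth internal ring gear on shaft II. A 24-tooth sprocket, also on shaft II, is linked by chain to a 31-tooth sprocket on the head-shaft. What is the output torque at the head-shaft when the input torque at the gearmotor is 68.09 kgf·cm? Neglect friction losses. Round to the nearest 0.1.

internal gear 72/35 = 2.0571 → τ = 68.09·2.0571 = 140.07 kgf·cm
chain 31/24 = 1.2917 → τ = 140.07·1.2917 = 180.92 kgf·cm

180.9 kgf·cm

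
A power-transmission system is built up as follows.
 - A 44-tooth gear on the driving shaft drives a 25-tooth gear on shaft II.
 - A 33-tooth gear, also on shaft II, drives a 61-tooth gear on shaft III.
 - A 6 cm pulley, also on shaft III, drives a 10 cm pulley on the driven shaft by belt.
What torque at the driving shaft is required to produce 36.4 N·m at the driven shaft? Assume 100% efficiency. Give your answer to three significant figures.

20.8 N·m

Overall ratio R = 0.56818 × 1.8485 × 1.6667 = 1.7505.
Input torque = output torque / R = 36.4 / 1.7505 = 20.795 N·m.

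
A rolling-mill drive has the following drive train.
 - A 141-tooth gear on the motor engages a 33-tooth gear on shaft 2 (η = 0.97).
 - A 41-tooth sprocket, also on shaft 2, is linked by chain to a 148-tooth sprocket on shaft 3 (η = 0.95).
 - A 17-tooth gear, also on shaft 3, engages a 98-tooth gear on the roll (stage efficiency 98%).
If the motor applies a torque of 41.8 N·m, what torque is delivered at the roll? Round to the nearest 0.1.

gear mesh 33/141 = 0.23404 → τ = 41.8·0.23404·0.97 = 9.4895 N·m
chain 148/41 = 3.6098 → τ = 9.4895·3.6098·0.95 = 32.542 N·m
gear mesh 98/17 = 5.7647 → τ = 32.542·5.7647·0.98 = 183.84 N·m

183.8 N·m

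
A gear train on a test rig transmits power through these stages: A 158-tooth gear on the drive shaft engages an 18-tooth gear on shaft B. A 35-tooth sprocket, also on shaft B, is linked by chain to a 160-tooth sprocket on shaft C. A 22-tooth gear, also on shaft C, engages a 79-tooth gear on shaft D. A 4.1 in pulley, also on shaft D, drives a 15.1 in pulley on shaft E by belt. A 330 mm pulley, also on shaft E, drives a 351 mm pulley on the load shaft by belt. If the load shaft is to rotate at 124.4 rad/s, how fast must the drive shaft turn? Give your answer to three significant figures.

911 rad/s

Overall ratio R = 0.11392 × 4.5714 × 3.5909 × 3.6829 × 1.0636 = 7.3259.
Required input speed = output speed × R = 124.4 × 7.3259 = 911.34 rad/s.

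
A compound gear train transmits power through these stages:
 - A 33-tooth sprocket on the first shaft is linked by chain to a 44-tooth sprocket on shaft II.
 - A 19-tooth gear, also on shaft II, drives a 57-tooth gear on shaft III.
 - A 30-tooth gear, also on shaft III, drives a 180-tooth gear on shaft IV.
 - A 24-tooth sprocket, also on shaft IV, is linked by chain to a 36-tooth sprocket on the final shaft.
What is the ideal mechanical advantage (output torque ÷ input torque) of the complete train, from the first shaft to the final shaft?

36

Each stage contributes driven/driver: chain 44/33 = 1.3333, gear mesh 57/19 = 3, gear mesh 180/30 = 6, chain 36/24 = 1.5.
Overall: 1.3333 × 3 × 6 × 1.5 = 36.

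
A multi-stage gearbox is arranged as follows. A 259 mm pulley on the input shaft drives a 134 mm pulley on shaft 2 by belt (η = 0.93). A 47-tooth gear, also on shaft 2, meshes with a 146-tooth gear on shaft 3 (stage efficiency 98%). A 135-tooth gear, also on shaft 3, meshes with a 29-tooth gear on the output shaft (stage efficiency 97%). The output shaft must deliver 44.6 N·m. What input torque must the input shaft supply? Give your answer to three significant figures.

146 N·m

Overall ratio R = 0.51737 × 3.1064 × 0.21481 = 0.34524; overall efficiency η = 0.93 × 0.98 × 0.97 = 0.8841.
Input torque = output torque / (R × η) = 44.6 / (0.34524 × 0.8841) = 146.13 N·m.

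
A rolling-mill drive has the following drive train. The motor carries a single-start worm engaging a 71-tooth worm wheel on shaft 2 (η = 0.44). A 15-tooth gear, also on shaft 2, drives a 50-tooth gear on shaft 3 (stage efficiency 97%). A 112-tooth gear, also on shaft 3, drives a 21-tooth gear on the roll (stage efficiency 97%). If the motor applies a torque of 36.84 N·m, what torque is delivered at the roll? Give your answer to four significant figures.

676.8 N·m

worm 71/1 = 71 → τ = 36.84·71·0.44 = 1150.9 N·m
gear mesh 50/15 = 3.3333 → τ = 1150.9·3.3333·0.97 = 3721.2 N·m
gear mesh 21/112 = 0.1875 → τ = 3721.2·0.1875·0.97 = 676.79 N·m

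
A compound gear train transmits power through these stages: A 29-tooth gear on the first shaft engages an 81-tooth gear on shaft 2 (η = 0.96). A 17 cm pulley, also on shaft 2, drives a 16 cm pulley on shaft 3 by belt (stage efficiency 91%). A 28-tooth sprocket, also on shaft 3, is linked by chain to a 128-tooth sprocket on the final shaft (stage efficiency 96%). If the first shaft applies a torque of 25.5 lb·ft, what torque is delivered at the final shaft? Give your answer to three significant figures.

gear mesh 81/29 = 2.7931 → τ = 25.5·2.7931·0.96 = 68.375 lb·ft
belt 16/17 = 0.94118 → τ = 68.375·0.94118·0.91 = 58.561 lb·ft
chain 128/28 = 4.5714 → τ = 58.561·4.5714·0.96 = 257 lb·ft

257 lb·ft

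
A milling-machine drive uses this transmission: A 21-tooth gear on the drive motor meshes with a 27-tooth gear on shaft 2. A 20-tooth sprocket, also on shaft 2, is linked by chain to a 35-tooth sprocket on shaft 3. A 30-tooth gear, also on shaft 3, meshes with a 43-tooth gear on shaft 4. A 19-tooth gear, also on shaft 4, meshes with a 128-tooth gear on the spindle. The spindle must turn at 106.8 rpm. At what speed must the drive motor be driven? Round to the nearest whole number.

2320 rpm

Overall ratio R = 1.2857 × 1.75 × 1.4333 × 6.7368 = 21.726.
Required input speed = output speed × R = 106.8 × 21.726 = 2320.4 rpm.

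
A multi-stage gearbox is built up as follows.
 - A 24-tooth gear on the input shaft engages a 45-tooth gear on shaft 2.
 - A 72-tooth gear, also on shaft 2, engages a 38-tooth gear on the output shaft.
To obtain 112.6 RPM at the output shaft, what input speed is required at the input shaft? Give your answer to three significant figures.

111 RPM

Overall ratio R = 1.875 × 0.52778 = 0.98958.
Required input speed = output speed × R = 112.6 × 0.98958 = 111.43 RPM.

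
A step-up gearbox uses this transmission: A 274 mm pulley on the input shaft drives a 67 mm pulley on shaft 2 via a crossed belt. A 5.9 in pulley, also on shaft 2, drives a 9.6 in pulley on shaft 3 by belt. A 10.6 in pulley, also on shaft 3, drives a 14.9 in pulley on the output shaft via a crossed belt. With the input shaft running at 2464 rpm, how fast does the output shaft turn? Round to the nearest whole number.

the input shaft → shaft 2 (belt, 67/274): 2464 ÷ 0.24453 = 10077 rpm
shaft 2 → shaft 3 (belt, 9.6/5.9): 10077 ÷ 1.6271 = 6192.9 rpm
shaft 3 → the output shaft (belt, 14.9/10.6): 6192.9 ÷ 1.4057 = 4405.7 rpm

4406 rpm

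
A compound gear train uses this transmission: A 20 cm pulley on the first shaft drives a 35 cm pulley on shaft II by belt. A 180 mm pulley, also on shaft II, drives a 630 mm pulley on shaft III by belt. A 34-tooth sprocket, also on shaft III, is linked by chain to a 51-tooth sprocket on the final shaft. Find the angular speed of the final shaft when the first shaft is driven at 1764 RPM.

Belt: ratio = 35/20 = 1.75, so shaft II turns at 1764 / 1.75 = 1008 RPM.
Belt: ratio = 630/180 = 3.5, so shaft III turns at 1008 / 3.5 = 288 RPM.
Chain: ratio = 51/34 = 1.5, so the final shaft turns at 288 / 1.5 = 192 RPM.

192 RPM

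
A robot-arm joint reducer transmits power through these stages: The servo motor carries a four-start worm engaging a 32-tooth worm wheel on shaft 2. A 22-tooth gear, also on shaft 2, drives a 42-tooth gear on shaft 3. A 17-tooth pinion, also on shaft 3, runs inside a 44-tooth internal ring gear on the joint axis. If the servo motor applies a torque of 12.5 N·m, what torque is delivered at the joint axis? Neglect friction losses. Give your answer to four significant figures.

worm 32/4 = 8 → τ = 12.5·8 = 100 N·m
gear mesh 42/22 = 1.9091 → τ = 100·1.9091 = 190.91 N·m
internal gear 44/17 = 2.5882 → τ = 190.91·2.5882 = 494.12 N·m

494.1 N·m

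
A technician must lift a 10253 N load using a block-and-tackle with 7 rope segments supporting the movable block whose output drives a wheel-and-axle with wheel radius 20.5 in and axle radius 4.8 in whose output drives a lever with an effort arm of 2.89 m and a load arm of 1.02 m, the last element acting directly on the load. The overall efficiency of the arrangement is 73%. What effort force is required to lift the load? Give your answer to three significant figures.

Block-and-tackle MA = number of supporting rope parts = 7.
Wheel-and-axle MA = R/r = 20.5/4.8 = 4.2708.
Lever MA = effort arm / load arm = 2.89/1.02 = 2.8333.
Combined ideal MA = 7 × 4.2708 × 2.8333 = 84.705.
Actual MA = 84.705 × 0.73 = 61.835.
Effort = load / actual MA = 10253 / 61.835 = 165.81 N.

166 N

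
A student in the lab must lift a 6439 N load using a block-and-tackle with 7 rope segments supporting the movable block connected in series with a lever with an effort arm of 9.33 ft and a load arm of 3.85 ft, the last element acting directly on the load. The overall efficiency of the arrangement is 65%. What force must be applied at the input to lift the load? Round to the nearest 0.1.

584.0 N

Block-and-tackle MA = number of supporting rope parts = 7.
Lever MA = effort arm / load arm = 9.33/3.85 = 2.4234.
Combined ideal MA = 7 × 2.4234 = 16.964.
Actual MA = 16.964 × 0.65 = 11.026.
Effort = load / actual MA = 6439 / 11.026 = 583.96 N.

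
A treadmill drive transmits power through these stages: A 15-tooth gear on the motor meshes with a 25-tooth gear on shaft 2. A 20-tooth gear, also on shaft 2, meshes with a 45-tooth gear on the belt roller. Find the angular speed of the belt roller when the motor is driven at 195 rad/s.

52 rad/s

the motor → shaft 2 (gear mesh, 25/15): 195 ÷ 1.6667 = 117 rad/s
shaft 2 → the belt roller (gear mesh, 45/20): 117 ÷ 2.25 = 52 rad/s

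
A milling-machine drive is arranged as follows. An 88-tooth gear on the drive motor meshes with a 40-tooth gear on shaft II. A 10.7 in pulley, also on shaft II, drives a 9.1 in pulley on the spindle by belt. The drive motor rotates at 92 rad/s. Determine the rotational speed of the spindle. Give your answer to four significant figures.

238.0 rad/s

Gear mesh: ratio = 40/88 = 0.45455, so shaft II turns at 92 / 0.45455 = 202.4 rad/s.
Belt: ratio = 9.1/10.7 = 0.85047, so the spindle turns at 202.4 / 0.85047 = 237.99 rad/s.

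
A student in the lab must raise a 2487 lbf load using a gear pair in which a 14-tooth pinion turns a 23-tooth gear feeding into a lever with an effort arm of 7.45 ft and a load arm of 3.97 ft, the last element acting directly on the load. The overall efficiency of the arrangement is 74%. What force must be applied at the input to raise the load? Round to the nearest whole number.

1090 lbf

Gear pair MA = 23/14 = 1.6429.
Lever MA = effort arm / load arm = 7.45/3.97 = 1.8766.
Combined ideal MA = 1.6429 × 1.8766 = 3.0829.
Actual MA = 3.0829 × 0.74 = 2.2814.
Effort = load / actual MA = 2487 / 2.2814 = 1090.1 lbf.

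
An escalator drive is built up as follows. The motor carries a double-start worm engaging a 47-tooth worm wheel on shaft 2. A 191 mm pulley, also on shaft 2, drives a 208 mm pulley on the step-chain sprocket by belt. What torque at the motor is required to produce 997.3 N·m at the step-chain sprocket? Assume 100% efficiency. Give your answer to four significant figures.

38.97 N·m

Overall ratio R = 23.5 × 1.089 = 25.592.
Input torque = output torque / R = 997.3 / 25.592 = 38.97 N·m.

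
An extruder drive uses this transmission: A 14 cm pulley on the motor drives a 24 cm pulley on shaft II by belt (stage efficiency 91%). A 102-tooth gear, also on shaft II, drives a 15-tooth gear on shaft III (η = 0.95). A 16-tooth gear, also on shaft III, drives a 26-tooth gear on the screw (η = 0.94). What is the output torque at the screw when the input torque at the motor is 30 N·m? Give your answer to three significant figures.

Belt: ratio = 24/14 = 1.7143; torque at shaft II = 30 × 1.7143 × 0.91 = 46.8 N·m.
Gear mesh: ratio = 15/102 = 0.14706; torque at shaft III = 46.8 × 0.14706 × 0.95 = 6.5382 N·m.
Gear mesh: ratio = 26/16 = 1.625; torque at the screw = 6.5382 × 1.625 × 0.94 = 9.9872 N·m.

9.99 N·m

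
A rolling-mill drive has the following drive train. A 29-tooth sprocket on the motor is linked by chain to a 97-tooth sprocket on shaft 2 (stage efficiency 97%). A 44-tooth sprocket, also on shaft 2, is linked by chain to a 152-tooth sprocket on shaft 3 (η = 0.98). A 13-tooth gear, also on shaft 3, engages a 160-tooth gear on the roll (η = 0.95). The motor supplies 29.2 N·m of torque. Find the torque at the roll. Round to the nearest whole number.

3750 N·m

After the chain (97/29): 29.2 × 3.3448 × 0.97 = 94.739 N·m
After the chain (152/44): 94.739 × 3.4545 × 0.98 = 320.73 N·m
After the gear mesh (160/13): 320.73 × 12.308 × 0.95 = 3750.1 N·m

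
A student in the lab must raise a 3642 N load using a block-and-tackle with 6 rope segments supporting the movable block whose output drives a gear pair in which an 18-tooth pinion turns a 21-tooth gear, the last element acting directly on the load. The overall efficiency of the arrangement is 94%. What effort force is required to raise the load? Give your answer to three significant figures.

553 N

Block-and-tackle MA = number of supporting rope parts = 6.
Gear pair MA = 21/18 = 1.1667.
Combined ideal MA = 6 × 1.1667 = 7.
Actual MA = 7 × 0.94 = 6.58.
Effort = load / actual MA = 3642 / 6.58 = 553.5 N.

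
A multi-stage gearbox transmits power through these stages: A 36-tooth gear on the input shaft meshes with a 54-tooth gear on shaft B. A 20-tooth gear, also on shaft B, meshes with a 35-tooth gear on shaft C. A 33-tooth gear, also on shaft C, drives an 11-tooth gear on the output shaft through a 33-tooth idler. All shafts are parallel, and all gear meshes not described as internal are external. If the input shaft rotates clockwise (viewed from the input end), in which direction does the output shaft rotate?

clockwise

the input shaft → shaft B: external mesh, 1 reversal → CCW.
shaft B → shaft C: external mesh, 1 reversal → CW.
shaft C → the output shaft: driver → idler → driven is 2 external meshes, 2 reversals → CW.
4 reversals in total — an even number — so the output shaft turns the same way as the input shaft.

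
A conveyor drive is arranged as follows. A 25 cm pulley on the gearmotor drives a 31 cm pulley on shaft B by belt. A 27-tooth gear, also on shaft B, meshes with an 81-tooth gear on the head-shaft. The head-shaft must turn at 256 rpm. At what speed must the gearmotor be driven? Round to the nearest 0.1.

Overall ratio R = 1.24 × 3 = 3.72.
Required input speed = output speed × R = 256 × 3.72 = 952.32 rpm.

952.3 rpm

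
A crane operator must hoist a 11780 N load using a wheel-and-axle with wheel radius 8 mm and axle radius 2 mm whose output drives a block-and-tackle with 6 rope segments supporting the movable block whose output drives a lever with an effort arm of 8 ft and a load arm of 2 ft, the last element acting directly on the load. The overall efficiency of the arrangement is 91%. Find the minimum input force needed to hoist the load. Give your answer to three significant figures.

Wheel-and-axle MA = R/r = 8/2 = 4.
Block-and-tackle MA = number of supporting rope parts = 6.
Lever MA = effort arm / load arm = 8/2 = 4.
Combined ideal MA = 4 × 6 × 4 = 96.
Actual MA = 96 × 0.91 = 87.36.
Effort = load / actual MA = 11780 / 87.36 = 134.84 N.

135 N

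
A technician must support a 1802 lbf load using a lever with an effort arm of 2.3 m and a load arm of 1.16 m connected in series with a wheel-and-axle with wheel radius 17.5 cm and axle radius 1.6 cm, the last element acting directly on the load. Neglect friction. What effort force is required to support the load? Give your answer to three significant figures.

Lever MA = effort arm / load arm = 2.3/1.16 = 1.9828.
Wheel-and-axle MA = R/r = 17.5/1.6 = 10.938.
Combined ideal MA = 1.9828 × 10.938 = 21.686.
Effort = load / MA = 1802 / 21.686 = 83.093 lbf.

83.1 lbf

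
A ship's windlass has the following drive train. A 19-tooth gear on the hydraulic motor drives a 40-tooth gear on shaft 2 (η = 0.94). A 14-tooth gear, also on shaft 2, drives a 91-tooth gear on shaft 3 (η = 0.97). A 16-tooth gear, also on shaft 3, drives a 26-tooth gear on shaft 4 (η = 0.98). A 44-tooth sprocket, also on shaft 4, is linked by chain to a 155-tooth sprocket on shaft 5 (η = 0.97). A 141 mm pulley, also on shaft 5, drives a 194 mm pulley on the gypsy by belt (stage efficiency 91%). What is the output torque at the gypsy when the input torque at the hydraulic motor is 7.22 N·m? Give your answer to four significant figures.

Gear mesh: ratio = 40/19 = 2.1053; torque at shaft 2 = 7.22 × 2.1053 × 0.94 = 14.288 N·m.
Gear mesh: ratio = 91/14 = 6.5; torque at shaft 3 = 14.288 × 6.5 × 0.97 = 90.086 N·m.
Gear mesh: ratio = 26/16 = 1.625; torque at shaft 4 = 90.086 × 1.625 × 0.98 = 143.46 N·m.
Chain: ratio = 155/44 = 3.5227; torque at shaft 5 = 143.46 × 3.5227 × 0.97 = 490.22 N·m.
Belt: ratio = 194/141 = 1.3759; torque at the gypsy = 490.22 × 1.3759 × 0.91 = 613.78 N·m.

613.8 N·m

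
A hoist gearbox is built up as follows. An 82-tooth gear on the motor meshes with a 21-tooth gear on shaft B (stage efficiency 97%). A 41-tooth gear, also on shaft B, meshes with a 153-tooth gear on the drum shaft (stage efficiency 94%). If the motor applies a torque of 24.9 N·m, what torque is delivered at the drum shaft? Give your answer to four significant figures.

Gear mesh: ratio = 21/82 = 0.2561; torque at shaft B = 24.9 × 0.2561 × 0.97 = 6.1855 N·m.
Gear mesh: ratio = 153/41 = 3.7317; torque at the drum shaft = 6.1855 × 3.7317 × 0.94 = 21.698 N·m.

21.70 N·m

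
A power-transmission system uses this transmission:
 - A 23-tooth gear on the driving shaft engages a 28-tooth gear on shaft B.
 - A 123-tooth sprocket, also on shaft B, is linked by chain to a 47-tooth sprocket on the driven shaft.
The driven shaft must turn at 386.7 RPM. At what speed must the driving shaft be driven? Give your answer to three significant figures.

Overall ratio R = 1.2174 × 0.38211 = 0.46518.
Required input speed = output speed × R = 386.7 × 0.46518 = 179.89 RPM.

180 RPM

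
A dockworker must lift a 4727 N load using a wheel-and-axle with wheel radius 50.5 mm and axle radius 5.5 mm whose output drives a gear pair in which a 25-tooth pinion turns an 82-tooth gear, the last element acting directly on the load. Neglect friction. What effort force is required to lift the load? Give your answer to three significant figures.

Wheel-and-axle MA = R/r = 50.5/5.5 = 9.1818.
Gear pair MA = 82/25 = 3.28.
Combined ideal MA = 9.1818 × 3.28 = 30.116.
Effort = load / MA = 4727 / 30.116 = 156.96 N.

157 N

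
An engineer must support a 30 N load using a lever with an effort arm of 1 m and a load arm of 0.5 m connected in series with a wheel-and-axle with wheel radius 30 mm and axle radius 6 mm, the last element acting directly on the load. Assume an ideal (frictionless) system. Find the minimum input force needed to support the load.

Lever MA = effort arm / load arm = 1/0.5 = 2.
Wheel-and-axle MA = R/r = 30/6 = 5.
Combined ideal MA = 2 × 5 = 10.
Effort = load / MA = 30 / 10 = 3 N.

3 N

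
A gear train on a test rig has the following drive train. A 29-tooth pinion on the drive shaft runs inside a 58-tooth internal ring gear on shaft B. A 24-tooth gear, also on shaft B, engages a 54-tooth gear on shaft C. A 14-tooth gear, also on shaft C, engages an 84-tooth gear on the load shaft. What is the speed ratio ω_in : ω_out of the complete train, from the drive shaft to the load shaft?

Each stage contributes driven/driver: internal gear 58/29 = 2, gear mesh 54/24 = 2.25, gear mesh 84/14 = 6.
Overall: 2 × 2.25 × 6 = 27.

27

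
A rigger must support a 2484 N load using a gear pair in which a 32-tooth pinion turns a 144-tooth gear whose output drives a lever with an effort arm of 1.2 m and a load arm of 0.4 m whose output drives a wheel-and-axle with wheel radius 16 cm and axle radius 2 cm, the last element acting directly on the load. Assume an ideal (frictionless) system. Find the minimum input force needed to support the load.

23 N

Gear pair MA = 144/32 = 4.5.
Lever MA = effort arm / load arm = 1.2/0.4 = 3.
Wheel-and-axle MA = R/r = 16/2 = 8.
Combined ideal MA = 4.5 × 3 × 8 = 108.
Effort = load / MA = 2484 / 108 = 23 N.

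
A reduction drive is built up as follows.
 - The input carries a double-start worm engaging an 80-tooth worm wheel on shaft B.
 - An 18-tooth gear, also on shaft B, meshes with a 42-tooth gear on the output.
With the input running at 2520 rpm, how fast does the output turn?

27 rpm

the input → shaft B (worm, 80/2): 2520 ÷ 40 = 63 rpm
shaft B → the output (gear mesh, 42/18): 63 ÷ 2.3333 = 27 rpm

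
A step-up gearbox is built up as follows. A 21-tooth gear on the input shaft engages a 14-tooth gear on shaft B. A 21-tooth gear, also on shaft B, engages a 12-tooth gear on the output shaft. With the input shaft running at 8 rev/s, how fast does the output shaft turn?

Gear mesh: ratio = 14/21 = 0.66667, so shaft B turns at 8 / 0.66667 = 12 rev/s.
Gear mesh: ratio = 12/21 = 0.57143, so the output shaft turns at 12 / 0.57143 = 21 rev/s.

21 rev/s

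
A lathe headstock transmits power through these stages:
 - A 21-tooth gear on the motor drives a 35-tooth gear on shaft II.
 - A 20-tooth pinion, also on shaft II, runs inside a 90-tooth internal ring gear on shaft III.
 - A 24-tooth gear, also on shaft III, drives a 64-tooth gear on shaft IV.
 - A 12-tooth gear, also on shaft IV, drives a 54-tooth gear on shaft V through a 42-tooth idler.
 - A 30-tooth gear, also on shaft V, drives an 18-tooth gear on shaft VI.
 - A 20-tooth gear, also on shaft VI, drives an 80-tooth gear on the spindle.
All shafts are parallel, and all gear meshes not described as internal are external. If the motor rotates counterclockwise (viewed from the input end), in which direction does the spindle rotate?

the motor → shaft II: external mesh, 1 reversal → CW.
shaft II → shaft III: internal mesh, same direction → CW.
shaft III → shaft IV: external mesh, 1 reversal → CCW.
shaft IV → shaft V: driver → idler → driven is 2 external meshes, 2 reversals → CCW.
shaft V → shaft VI: external mesh, 1 reversal → CW.
shaft VI → the spindle: external mesh, 1 reversal → CCW.
6 reversals in total — an even number — so the spindle turns the same way as the motor.

counterclockwise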